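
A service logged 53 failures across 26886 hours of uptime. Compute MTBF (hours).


Formula: MTBF = Total operating time / Number of failures
MTBF = 26886 / 53
MTBF = 507.28 hours

507.28 hours


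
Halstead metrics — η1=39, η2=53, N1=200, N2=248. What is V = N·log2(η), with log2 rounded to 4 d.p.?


Formula: V = N * log2(η), where N = N1 + N2 and η = η1 + η2
η = 39 + 53 = 92
N = 200 + 248 = 448
log2(92) ≈ 6.5236
V = 448 * 6.5236 = 2922.57

2922.57


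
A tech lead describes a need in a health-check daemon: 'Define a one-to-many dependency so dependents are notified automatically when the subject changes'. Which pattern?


This matches the Observer pattern

Observer


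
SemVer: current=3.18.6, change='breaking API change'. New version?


Current: 3.18.6
Change category: 'breaking API change' → major bump
SemVer rule: major bump → increment MAJOR, reset MINOR and PATCH to 0
New: 4.0.0

4.0.0


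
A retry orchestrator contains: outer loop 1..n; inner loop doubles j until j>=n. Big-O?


Reasoning: linear outer times logarithmic inner
Complexity: O(n log n)

O(n log n)


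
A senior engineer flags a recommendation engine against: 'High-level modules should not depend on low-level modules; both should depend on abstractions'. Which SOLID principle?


This describes the Dependency Inversion Principle (DIP)

Dependency Inversion Principle (DIP)


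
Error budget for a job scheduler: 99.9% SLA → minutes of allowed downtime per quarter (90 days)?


Formula: allowed downtime = period * (100 - SLA) / 100
Period (quarter (90 days)) = 129600 minutes
Unavailability fraction = (100 - 99.9) / 100
Allowed downtime = 129600 * (100 - 99.9) / 100
Allowed downtime = 129.6 minutes

129.6 minutes


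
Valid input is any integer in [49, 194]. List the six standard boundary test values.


Range: [49, 194]
Boundaries: just below min, min, min+1, max-1, max, just above max
Values: [48, 49, 50, 193, 194, 195]

[48, 49, 50, 193, 194, 195]


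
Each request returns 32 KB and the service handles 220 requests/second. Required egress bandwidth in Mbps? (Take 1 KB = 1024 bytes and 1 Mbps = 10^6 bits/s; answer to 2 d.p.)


Formula: Mbps = payload_bytes * RPS * 8 / 1e6
Payload per request = 32 KB = 32 * 1024 = 32768 bytes
Total bytes/sec = 32768 * 220 = 7208960
Total bits/sec = 7208960 * 8 = 57671680
Mbps = 57671680 / 1e6 = 57.67

57.67 Mbps


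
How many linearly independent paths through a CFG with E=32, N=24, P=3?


Formula: V(G) = E - N + 2P
V(G) = 32 - 24 + 2*3
V(G) = 8 + 6
V(G) = 14

14


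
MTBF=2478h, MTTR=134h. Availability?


Availability = MTBF / (MTBF + MTTR)
Availability = 2478 / (2478 + 134)
Availability = 2478 / 2612
Availability = 94.8698%

94.8698%


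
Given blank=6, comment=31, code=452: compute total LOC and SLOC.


Total LOC = blank + comment + code
Total LOC = 6 + 31 + 452 = 489
SLOC (source only) = code = 452

Total LOC: 489, SLOC: 452


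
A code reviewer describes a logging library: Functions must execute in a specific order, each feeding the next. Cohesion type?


Reasoning: Output of one is input to next
Type: Sequential cohesion

Sequential cohesion


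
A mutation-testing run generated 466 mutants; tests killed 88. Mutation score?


Mutation score = killed / total * 100
Mutation score = 88 / 466 * 100
Mutation score = 18.88%

18.88%


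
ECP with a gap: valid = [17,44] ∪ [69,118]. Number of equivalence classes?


Valid ranges: [17,44] and [69,118]
Class 1: x < 17 — invalid
Class 2: 17 ≤ x ≤ 44 — valid
Class 3: 44 < x < 69 — invalid (gap between ranges)
Class 4: 69 ≤ x ≤ 118 — valid
Class 5: x > 118 — invalid
Total equivalence classes: 5

5 equivalence classes


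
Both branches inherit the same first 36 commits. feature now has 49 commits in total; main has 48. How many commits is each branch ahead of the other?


Common ancestor: commit #36
feature commits after divergence: 49 - 36 = 13
main commits after divergence: 48 - 36 = 12
feature is 13 commits ahead of main
main is 12 commits ahead of feature

feature ahead: 13, main ahead: 12


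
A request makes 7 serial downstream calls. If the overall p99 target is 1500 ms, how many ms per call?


Formula: per_stage = total_budget / stages
per_stage = 1500 / 7
per_stage = 214.29 ms

214.29 ms


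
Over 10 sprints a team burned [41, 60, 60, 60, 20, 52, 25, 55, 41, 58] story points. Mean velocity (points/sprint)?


Formula: Avg velocity = Total points / Number of sprints
Points: [41, 60, 60, 60, 20, 52, 25, 55, 41, 58]
Sum = 41 + 60 + 60 + 60 + 20 + 52 + 25 + 55 + 41 + 58 = 472
Avg velocity = 472 / 10 = 47.2 points/sprint

47.2 points/sprint


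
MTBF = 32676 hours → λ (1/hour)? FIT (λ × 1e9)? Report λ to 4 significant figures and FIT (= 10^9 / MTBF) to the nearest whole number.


Formula: λ = 1 / MTBF; FIT = λ × 1e9 = 1e9 / MTBF
λ = 1 / 32676 ≈ 3.060e-05 failures/hour
FIT = 1e9 / 32676 ≈ 30604 failures per 1e9 hours (nearest whole number)

λ = 3.060e-05 /h, FIT = 30604


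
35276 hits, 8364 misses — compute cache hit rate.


Formula: hit rate = hits / (hits + misses) * 100
hit rate = 35276 / (35276 + 8364) * 100
hit rate = 35276 / 43640 * 100
hit rate = 80.83%

80.83%


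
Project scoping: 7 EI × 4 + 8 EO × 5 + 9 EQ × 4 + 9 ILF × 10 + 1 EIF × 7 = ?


UFP = EI*4 + EO*5 + EQ*4 + ILF*10 + EIF*7
UFP = 7*4 + 8*5 + 9*4 + 9*10 + 1*7
UFP = 28 + 40 + 36 + 90 + 7
UFP = 201

201


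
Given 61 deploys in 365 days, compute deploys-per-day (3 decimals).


Formula: deployments per day = releases / days
= 61 / 365
= 0.167 deploys/day
(equivalently, 1.17 deploys/week)

0.167 deploys/day


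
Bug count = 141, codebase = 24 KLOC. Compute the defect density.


Defect density = defects / KLOC
Defect density = 141 / 24
Defect density = 5.875 defects/KLOC

5.875 defects/KLOC


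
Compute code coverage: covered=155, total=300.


Coverage = covered / total * 100
Coverage = 155 / 300 * 100
Coverage = 51.67%

51.67%


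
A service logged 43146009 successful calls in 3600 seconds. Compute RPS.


Formula: throughput = requests / seconds
throughput = 43146009 / 3600
throughput = 11985.0 requests/second

11985.0 requests/second


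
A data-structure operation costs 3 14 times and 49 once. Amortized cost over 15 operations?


Formula: Amortized cost = Total cost / Operations
Total cost = (14 * 3) + (1 * 49)
Total cost = 42 + 49 = 91
Amortized = 91 / 15 = 6.0667

6.0667


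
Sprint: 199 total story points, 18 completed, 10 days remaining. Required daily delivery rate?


Formula: Required rate = Remaining points / Days left
Remaining = 199 - 18 = 181 points
Required rate = 181 / 10 = 18.1 points/day

18.1 points/day


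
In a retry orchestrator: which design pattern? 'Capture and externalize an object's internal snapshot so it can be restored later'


This matches the Memento pattern

Memento


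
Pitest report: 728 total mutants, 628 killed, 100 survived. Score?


Mutation score = killed / total * 100
Mutation score = 628 / 728 * 100
Mutation score = 86.26%

86.26%


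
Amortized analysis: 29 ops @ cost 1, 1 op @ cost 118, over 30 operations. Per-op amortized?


Formula: Amortized cost = Total cost / Operations
Total cost = (29 * 1) + (1 * 118)
Total cost = 29 + 118 = 147
Amortized = 147 / 30 = 4.9

4.9


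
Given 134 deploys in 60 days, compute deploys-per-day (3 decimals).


Formula: deployments per day = releases / days
= 134 / 60
= 2.233 deploys/day
(equivalently, 15.63 deploys/week)

2.233 deploys/day


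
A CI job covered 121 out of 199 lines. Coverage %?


Coverage = covered / total * 100
Coverage = 121 / 199 * 100
Coverage = 60.8%

60.8%


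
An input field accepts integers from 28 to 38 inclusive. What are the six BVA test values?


Range: [28, 38]
Boundaries: just below min, min, min+1, max-1, max, just above max
Values: [27, 28, 29, 37, 38, 39]

[27, 28, 29, 37, 38, 39]


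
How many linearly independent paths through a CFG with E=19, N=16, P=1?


Formula: V(G) = E - N + 2P
V(G) = 19 - 16 + 2*1
V(G) = 3 + 2
V(G) = 5

5


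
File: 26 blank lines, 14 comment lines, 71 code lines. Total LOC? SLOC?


Total LOC = blank + comment + code
Total LOC = 26 + 14 + 71 = 111
SLOC (source only) = code = 71

Total LOC: 111, SLOC: 71


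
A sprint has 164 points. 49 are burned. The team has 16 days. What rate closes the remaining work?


Formula: Required rate = Remaining points / Days left
Remaining = 164 - 49 = 115 points
Required rate = 115 / 16 = 7.19 points/day

7.19 points/day


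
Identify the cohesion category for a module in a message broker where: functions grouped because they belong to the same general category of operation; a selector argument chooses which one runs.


Reasoning: Grouped by category of activity, not by data or sequence
Type: Logical cohesion

Logical cohesion


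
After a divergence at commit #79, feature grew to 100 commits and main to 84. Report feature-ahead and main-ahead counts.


Common ancestor: commit #79
feature commits after divergence: 100 - 79 = 21
main commits after divergence: 84 - 79 = 5
feature is 21 commits ahead of main
main is 5 commits ahead of feature

feature ahead: 21, main ahead: 5


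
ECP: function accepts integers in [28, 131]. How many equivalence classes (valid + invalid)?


Valid range: [28, 131]
Class 1: x < 28 — invalid
Class 2: 28 ≤ x ≤ 131 — valid
Class 3: x > 131 — invalid
Total equivalence classes: 3

3 equivalence classes


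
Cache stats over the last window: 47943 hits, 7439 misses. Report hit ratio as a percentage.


Formula: hit rate = hits / (hits + misses) * 100
hit rate = 47943 / (47943 + 7439) * 100
hit rate = 47943 / 55382 * 100
hit rate = 86.57%

86.57%


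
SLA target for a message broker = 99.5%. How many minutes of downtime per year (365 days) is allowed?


Formula: allowed downtime = period * (100 - SLA) / 100
Period (year (365 days)) = 525600 minutes
Unavailability fraction = (100 - 99.5) / 100
Allowed downtime = 525600 * (100 - 99.5) / 100
Allowed downtime = 2628.0 minutes

2628.0 minutes


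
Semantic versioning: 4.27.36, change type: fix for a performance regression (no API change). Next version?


Current: 4.27.36
Change category: 'fix for a performance regression (no API change)' → patch bump
SemVer rule: patch bump → increment PATCH (MAJOR and MINOR unchanged)
New: 4.27.37

4.27.37


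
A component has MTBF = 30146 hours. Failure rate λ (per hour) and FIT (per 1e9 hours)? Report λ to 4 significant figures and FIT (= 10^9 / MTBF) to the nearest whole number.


Formula: λ = 1 / MTBF; FIT = λ × 1e9 = 1e9 / MTBF
λ = 1 / 30146 ≈ 3.317e-05 failures/hour
FIT = 1e9 / 30146 ≈ 33172 failures per 1e9 hours (nearest whole number)

λ = 3.317e-05 /h, FIT = 33172


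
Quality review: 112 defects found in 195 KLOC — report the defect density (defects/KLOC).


Defect density = defects / KLOC
Defect density = 112 / 195
Defect density = 0.574 defects/KLOC

0.574 defects/KLOC


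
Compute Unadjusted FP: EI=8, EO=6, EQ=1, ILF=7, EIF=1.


UFP = EI*4 + EO*5 + EQ*4 + ILF*10 + EIF*7
UFP = 8*4 + 6*5 + 1*4 + 7*10 + 1*7
UFP = 32 + 30 + 4 + 70 + 7
UFP = 143

143


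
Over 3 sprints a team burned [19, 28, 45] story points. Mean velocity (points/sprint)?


Formula: Avg velocity = Total points / Number of sprints
Points: [19, 28, 45]
Sum = 19 + 28 + 45 = 92
Avg velocity = 92 / 3 = 30.67 points/sprint

30.67 points/sprint


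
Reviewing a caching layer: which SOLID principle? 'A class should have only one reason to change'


This describes the Single Responsibility Principle (SRP)

Single Responsibility Principle (SRP)


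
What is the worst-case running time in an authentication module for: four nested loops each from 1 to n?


Reasoning: four levels of nesting
Complexity: O(n^4)

O(n^4)


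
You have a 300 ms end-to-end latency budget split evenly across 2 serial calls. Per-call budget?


Formula: per_stage = total_budget / stages
per_stage = 300 / 2
per_stage = 150.0 ms

150.0 ms


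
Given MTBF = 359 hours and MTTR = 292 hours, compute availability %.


Availability = MTBF / (MTBF + MTTR)
Availability = 359 / (359 + 292)
Availability = 359 / 651
Availability = 55.1459%

55.1459%


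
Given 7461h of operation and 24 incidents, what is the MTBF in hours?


Formula: MTBF = Total operating time / Number of failures
MTBF = 7461 / 24
MTBF = 310.88 hours

310.88 hours


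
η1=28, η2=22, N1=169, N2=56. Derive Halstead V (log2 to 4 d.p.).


Formula: V = N * log2(η), where N = N1 + N2 and η = η1 + η2
η = 28 + 22 = 50
N = 169 + 56 = 225
log2(50) ≈ 5.6439
V = 225 * 5.6439 = 1269.88

1269.88


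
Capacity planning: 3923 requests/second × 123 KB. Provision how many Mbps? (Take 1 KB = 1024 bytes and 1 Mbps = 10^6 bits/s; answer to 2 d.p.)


Formula: Mbps = payload_bytes * RPS * 8 / 1e6
Payload per request = 123 KB = 123 * 1024 = 125952 bytes
Total bytes/sec = 125952 * 3923 = 494109696
Total bits/sec = 494109696 * 8 = 3952877568
Mbps = 3952877568 / 1e6 = 3952.88

3952.88 Mbps


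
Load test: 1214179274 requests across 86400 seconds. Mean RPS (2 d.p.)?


Formula: throughput = requests / seconds
throughput = 1214179274 / 86400
throughput = 14053.0 requests/second

14053.0 requests/second


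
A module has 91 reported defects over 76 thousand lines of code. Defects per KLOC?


Defect density = defects / KLOC
Defect density = 91 / 76
Defect density = 1.197 defects/KLOC

1.197 defects/KLOC


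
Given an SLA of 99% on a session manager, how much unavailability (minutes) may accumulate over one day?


Formula: allowed downtime = period * (100 - SLA) / 100
Period (day) = 1440 minutes
Unavailability fraction = (100 - 99.0) / 100
Allowed downtime = 1440 * (100 - 99.0) / 100
Allowed downtime = 14.4 minutes

14.4 minutes


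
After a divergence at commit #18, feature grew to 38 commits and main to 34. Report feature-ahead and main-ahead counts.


Common ancestor: commit #18
feature commits after divergence: 38 - 18 = 20
main commits after divergence: 34 - 18 = 16
feature is 20 commits ahead of main
main is 16 commits ahead of feature

feature ahead: 20, main ahead: 16


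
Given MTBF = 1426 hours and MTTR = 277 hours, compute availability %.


Availability = MTBF / (MTBF + MTTR)
Availability = 1426 / (1426 + 277)
Availability = 1426 / 1703
Availability = 83.7346%

83.7346%


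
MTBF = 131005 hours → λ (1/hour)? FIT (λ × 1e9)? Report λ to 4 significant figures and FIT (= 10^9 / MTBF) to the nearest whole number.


Formula: λ = 1 / MTBF; FIT = λ × 1e9 = 1e9 / MTBF
λ = 1 / 131005 ≈ 7.633e-06 failures/hour
FIT = 1e9 / 131005 ≈ 7633 failures per 1e9 hours (nearest whole number)

λ = 7.633e-06 /h, FIT = 7633


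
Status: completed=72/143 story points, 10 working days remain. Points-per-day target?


Formula: Required rate = Remaining points / Days left
Remaining = 143 - 72 = 71 points
Required rate = 71 / 10 = 7.1 points/day

7.1 points/day


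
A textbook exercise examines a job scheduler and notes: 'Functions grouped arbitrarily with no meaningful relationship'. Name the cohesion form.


Reasoning: Worst: random grouping
Type: Coincidental cohesion

Coincidental cohesion


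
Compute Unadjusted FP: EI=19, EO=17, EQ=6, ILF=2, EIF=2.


UFP = EI*4 + EO*5 + EQ*4 + ILF*10 + EIF*7
UFP = 19*4 + 17*5 + 6*4 + 2*10 + 2*7
UFP = 76 + 85 + 24 + 20 + 14
UFP = 219

219


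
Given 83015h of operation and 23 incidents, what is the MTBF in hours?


Formula: MTBF = Total operating time / Number of failures
MTBF = 83015 / 23
MTBF = 3609.35 hours

3609.35 hours


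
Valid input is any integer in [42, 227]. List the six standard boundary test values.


Range: [42, 227]
Boundaries: just below min, min, min+1, max-1, max, just above max
Values: [41, 42, 43, 226, 227, 228]

[41, 42, 43, 226, 227, 228]


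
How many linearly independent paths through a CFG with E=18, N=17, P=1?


Formula: V(G) = E - N + 2P
V(G) = 18 - 17 + 2*1
V(G) = 1 + 2
V(G) = 3

3


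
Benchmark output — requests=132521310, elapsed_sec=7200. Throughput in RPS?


Formula: throughput = requests / seconds
throughput = 132521310 / 7200
throughput = 18405.74 requests/second

18405.74 requests/second


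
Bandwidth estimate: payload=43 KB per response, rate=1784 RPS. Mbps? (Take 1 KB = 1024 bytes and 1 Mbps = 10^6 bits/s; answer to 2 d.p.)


Formula: Mbps = payload_bytes * RPS * 8 / 1e6
Payload per request = 43 KB = 43 * 1024 = 44032 bytes
Total bytes/sec = 44032 * 1784 = 78553088
Total bits/sec = 78553088 * 8 = 628424704
Mbps = 628424704 / 1e6 = 628.42

628.42 Mbps


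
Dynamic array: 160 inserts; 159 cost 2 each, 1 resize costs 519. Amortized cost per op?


Formula: Amortized cost = Total cost / Operations
Total cost = (159 * 2) + (1 * 519)
Total cost = 318 + 519 = 837
Amortized = 837 / 160 = 5.2313

5.2313


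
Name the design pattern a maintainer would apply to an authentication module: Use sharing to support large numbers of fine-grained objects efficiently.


This matches the Flyweight pattern

Flyweight


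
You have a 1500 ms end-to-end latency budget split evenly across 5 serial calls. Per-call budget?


Formula: per_stage = total_budget / stages
per_stage = 1500 / 5
per_stage = 300.0 ms

300.0 ms


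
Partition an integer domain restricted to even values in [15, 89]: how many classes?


Constraint: even integers in [15, 89]
Class 1: x < 15 — out-of-range invalid
Class 2: x in [15,89] but odd — wrong type invalid
Class 3: x in [15,89] and even — valid
Class 4: x > 89 — out-of-range invalid
Total equivalence classes: 4

4 equivalence classes


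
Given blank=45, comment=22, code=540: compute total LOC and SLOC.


Total LOC = blank + comment + code
Total LOC = 45 + 22 + 540 = 607
SLOC (source only) = code = 540

Total LOC: 607, SLOC: 540


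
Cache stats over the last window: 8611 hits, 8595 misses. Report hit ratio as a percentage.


Formula: hit rate = hits / (hits + misses) * 100
hit rate = 8611 / (8611 + 8595) * 100
hit rate = 8611 / 17206 * 100
hit rate = 50.05%

50.05%


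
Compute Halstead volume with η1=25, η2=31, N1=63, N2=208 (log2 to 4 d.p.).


Formula: V = N * log2(η), where N = N1 + N2 and η = η1 + η2
η = 25 + 31 = 56
N = 63 + 208 = 271
log2(56) ≈ 5.8074
V = 271 * 5.8074 = 1573.81

1573.81


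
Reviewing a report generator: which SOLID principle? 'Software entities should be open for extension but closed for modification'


This describes the Open/Closed Principle (OCP)

Open/Closed Principle (OCP)


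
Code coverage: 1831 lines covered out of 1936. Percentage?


Coverage = covered / total * 100
Coverage = 1831 / 1936 * 100
Coverage = 94.58%

94.58%


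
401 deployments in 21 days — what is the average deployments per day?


Formula: deployments per day = releases / days
= 401 / 21
= 19.095 deploys/day
(equivalently, 133.67 deploys/week)

19.095 deploys/day


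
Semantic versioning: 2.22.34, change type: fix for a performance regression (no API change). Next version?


Current: 2.22.34
Change category: 'fix for a performance regression (no API change)' → patch bump
SemVer rule: patch bump → increment PATCH (MAJOR and MINOR unchanged)
New: 2.22.35

2.22.35


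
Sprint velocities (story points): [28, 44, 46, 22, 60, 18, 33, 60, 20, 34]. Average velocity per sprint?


Formula: Avg velocity = Total points / Number of sprints
Points: [28, 44, 46, 22, 60, 18, 33, 60, 20, 34]
Sum = 28 + 44 + 46 + 22 + 60 + 18 + 33 + 60 + 20 + 34 = 365
Avg velocity = 365 / 10 = 36.5 points/sprint

36.5 points/sprint


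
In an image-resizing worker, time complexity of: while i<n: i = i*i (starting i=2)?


Reasoning: squaring drives double-exponential growth; iterations ~ log log n
Complexity: O(log log n)

O(log log n)


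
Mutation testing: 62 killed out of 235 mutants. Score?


Mutation score = killed / total * 100
Mutation score = 62 / 235 * 100
Mutation score = 26.38%

26.38%


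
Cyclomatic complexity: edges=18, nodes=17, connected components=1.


Formula: V(G) = E - N + 2P
V(G) = 18 - 17 + 2*1
V(G) = 1 + 2
V(G) = 3

3


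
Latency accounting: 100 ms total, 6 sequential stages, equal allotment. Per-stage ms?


Formula: per_stage = total_budget / stages
per_stage = 100 / 6
per_stage = 16.67 ms

16.67 ms


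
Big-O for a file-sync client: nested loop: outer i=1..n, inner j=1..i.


Reasoning: triangle: n(n+1)/2 ~ n^2/2
Complexity: O(n^2)

O(n^2)


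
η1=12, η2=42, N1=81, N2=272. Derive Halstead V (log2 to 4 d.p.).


Formula: V = N * log2(η), where N = N1 + N2 and η = η1 + η2
η = 12 + 42 = 54
N = 81 + 272 = 353
log2(54) ≈ 5.7549
V = 353 * 5.7549 = 2031.48

2031.48


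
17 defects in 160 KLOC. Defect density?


Defect density = defects / KLOC
Defect density = 17 / 160
Defect density = 0.106 defects/KLOC

0.106 defects/KLOC


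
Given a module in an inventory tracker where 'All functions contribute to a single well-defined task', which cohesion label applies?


Reasoning: Best: single purpose
Type: Functional cohesion

Functional cohesion


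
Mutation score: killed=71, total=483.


Mutation score = killed / total * 100
Mutation score = 71 / 483 * 100
Mutation score = 14.7%

14.7%


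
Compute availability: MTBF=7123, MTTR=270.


Availability = MTBF / (MTBF + MTTR)
Availability = 7123 / (7123 + 270)
Availability = 7123 / 7393
Availability = 96.3479%

96.3479%


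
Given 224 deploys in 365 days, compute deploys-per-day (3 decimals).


Formula: deployments per day = releases / days
= 224 / 365
= 0.614 deploys/day
(equivalently, 4.3 deploys/week)

0.614 deploys/day


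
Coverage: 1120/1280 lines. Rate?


Coverage = covered / total * 100
Coverage = 1120 / 1280 * 100
Coverage = 87.5%

87.5%


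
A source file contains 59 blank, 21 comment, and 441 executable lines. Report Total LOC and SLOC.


Total LOC = blank + comment + code
Total LOC = 59 + 21 + 441 = 521
SLOC (source only) = code = 441

Total LOC: 521, SLOC: 441


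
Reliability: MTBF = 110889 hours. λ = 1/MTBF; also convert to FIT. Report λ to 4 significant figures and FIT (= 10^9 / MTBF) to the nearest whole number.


Formula: λ = 1 / MTBF; FIT = λ × 1e9 = 1e9 / MTBF
λ = 1 / 110889 ≈ 9.018e-06 failures/hour
FIT = 1e9 / 110889 ≈ 9018 failures per 1e9 hours (nearest whole number)

λ = 9.018e-06 /h, FIT = 9018


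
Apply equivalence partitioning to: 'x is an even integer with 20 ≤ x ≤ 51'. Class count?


Constraint: even integers in [20, 51]
Class 1: x < 20 — out-of-range invalid
Class 2: x in [20,51] but odd — wrong type invalid
Class 3: x in [20,51] and even — valid
Class 4: x > 51 — out-of-range invalid
Total equivalence classes: 4

4 equivalence classes


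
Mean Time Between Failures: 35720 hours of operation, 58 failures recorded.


Formula: MTBF = Total operating time / Number of failures
MTBF = 35720 / 58
MTBF = 615.86 hours

615.86 hours


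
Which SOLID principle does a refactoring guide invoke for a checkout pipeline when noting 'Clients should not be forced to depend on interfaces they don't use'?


This describes the Interface Segregation Principle (ISP)

Interface Segregation Principle (ISP)


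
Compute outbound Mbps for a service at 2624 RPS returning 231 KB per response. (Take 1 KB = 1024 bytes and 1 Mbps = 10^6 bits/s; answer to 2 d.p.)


Formula: Mbps = payload_bytes * RPS * 8 / 1e6
Payload per request = 231 KB = 231 * 1024 = 236544 bytes
Total bytes/sec = 236544 * 2624 = 620691456
Total bits/sec = 620691456 * 8 = 4965531648
Mbps = 4965531648 / 1e6 = 4965.53

4965.53 Mbps


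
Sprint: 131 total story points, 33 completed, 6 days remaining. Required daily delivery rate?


Formula: Required rate = Remaining points / Days left
Remaining = 131 - 33 = 98 points
Required rate = 98 / 6 = 16.33 points/day

16.33 points/day


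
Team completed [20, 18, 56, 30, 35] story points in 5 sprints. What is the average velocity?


Formula: Avg velocity = Total points / Number of sprints
Points: [20, 18, 56, 30, 35]
Sum = 20 + 18 + 56 + 30 + 35 = 159
Avg velocity = 159 / 5 = 31.8 points/sprint

31.8 points/sprint


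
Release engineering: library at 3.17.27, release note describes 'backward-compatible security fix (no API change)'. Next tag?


Current: 3.17.27
Change category: 'backward-compatible security fix (no API change)' → patch bump
SemVer rule: patch bump → increment PATCH (MAJOR and MINOR unchanged)
New: 3.17.28

3.17.28


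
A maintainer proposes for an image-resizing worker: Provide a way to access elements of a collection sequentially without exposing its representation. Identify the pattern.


This matches the Iterator pattern

Iterator


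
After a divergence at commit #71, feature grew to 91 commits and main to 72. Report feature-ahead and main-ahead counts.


Common ancestor: commit #71
feature commits after divergence: 91 - 71 = 20
main commits after divergence: 72 - 71 = 1
feature is 20 commits ahead of main
main is 1 commits ahead of feature

feature ahead: 20, main ahead: 1


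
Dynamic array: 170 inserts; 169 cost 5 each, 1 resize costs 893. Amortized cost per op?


Formula: Amortized cost = Total cost / Operations
Total cost = (169 * 5) + (1 * 893)
Total cost = 845 + 893 = 1738
Amortized = 1738 / 170 = 10.2235

10.2235


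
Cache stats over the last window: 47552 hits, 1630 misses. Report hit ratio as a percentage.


Formula: hit rate = hits / (hits + misses) * 100
hit rate = 47552 / (47552 + 1630) * 100
hit rate = 47552 / 49182 * 100
hit rate = 96.69%

96.69%


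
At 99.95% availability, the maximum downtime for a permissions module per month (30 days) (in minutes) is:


Formula: allowed downtime = period * (100 - SLA) / 100
Period (month (30 days)) = 43200 minutes
Unavailability fraction = (100 - 99.95) / 100
Allowed downtime = 43200 * (100 - 99.95) / 100
Allowed downtime = 21.6 minutes

21.6 minutes


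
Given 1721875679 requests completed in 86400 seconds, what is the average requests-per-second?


Formula: throughput = requests / seconds
throughput = 1721875679 / 86400
throughput = 19929.12 requests/second

19929.12 requests/second


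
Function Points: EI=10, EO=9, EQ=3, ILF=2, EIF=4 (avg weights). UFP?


UFP = EI*4 + EO*5 + EQ*4 + ILF*10 + EIF*7
UFP = 10*4 + 9*5 + 3*4 + 2*10 + 4*7
UFP = 40 + 45 + 12 + 20 + 28
UFP = 145

145


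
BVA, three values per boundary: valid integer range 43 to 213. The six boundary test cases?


Range: [43, 213]
Boundaries: just below min, min, min+1, max-1, max, just above max
Values: [42, 43, 44, 212, 213, 214]

[42, 43, 44, 212, 213, 214]


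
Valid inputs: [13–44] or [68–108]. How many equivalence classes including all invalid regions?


Valid ranges: [13,44] and [68,108]
Class 1: x < 13 — invalid
Class 2: 13 ≤ x ≤ 44 — valid
Class 3: 44 < x < 68 — invalid (gap between ranges)
Class 4: 68 ≤ x ≤ 108 — valid
Class 5: x > 108 — invalid
Total equivalence classes: 5

5 equivalence classes


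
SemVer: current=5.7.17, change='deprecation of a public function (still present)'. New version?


Current: 5.7.17
Change category: 'deprecation of a public function (still present)' → minor bump
SemVer rule: minor bump → increment MINOR, reset PATCH to 0 (MAJOR unchanged)
New: 5.8.0

5.8.0


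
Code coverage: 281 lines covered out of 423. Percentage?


Coverage = covered / total * 100
Coverage = 281 / 423 * 100
Coverage = 66.43%

66.43%


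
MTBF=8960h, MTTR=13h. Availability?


Availability = MTBF / (MTBF + MTTR)
Availability = 8960 / (8960 + 13)
Availability = 8960 / 8973
Availability = 99.8551%

99.8551%


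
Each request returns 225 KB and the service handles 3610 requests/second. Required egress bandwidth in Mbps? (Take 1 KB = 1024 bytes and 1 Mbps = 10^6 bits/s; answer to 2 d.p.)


Formula: Mbps = payload_bytes * RPS * 8 / 1e6
Payload per request = 225 KB = 225 * 1024 = 230400 bytes
Total bytes/sec = 230400 * 3610 = 831744000
Total bits/sec = 831744000 * 8 = 6653952000
Mbps = 6653952000 / 1e6 = 6653.95

6653.95 Mbps


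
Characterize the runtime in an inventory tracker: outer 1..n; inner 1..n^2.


Reasoning: n times n^2
Complexity: O(n^3)

O(n^3)


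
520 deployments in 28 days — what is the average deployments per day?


Formula: deployments per day = releases / days
= 520 / 28
= 18.571 deploys/day
(equivalently, 130.0 deploys/week)

18.571 deploys/day


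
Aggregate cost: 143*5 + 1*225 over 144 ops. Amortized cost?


Formula: Amortized cost = Total cost / Operations
Total cost = (143 * 5) + (1 * 225)
Total cost = 715 + 225 = 940
Amortized = 940 / 144 = 6.5278

6.5278


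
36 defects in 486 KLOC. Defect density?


Defect density = defects / KLOC
Defect density = 36 / 486
Defect density = 0.074 defects/KLOC

0.074 defects/KLOC


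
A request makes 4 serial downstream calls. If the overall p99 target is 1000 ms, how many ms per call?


Formula: per_stage = total_budget / stages
per_stage = 1000 / 4
per_stage = 250.0 ms

250.0 ms


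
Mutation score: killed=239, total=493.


Mutation score = killed / total * 100
Mutation score = 239 / 493 * 100
Mutation score = 48.48%

48.48%


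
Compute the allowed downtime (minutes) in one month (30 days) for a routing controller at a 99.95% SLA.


Formula: allowed downtime = period * (100 - SLA) / 100
Period (month (30 days)) = 43200 minutes
Unavailability fraction = (100 - 99.95) / 100
Allowed downtime = 43200 * (100 - 99.95) / 100
Allowed downtime = 21.6 minutes

21.6 minutes


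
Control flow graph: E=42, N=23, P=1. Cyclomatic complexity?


Formula: V(G) = E - N + 2P
V(G) = 42 - 23 + 2*1
V(G) = 19 + 2
V(G) = 21

21


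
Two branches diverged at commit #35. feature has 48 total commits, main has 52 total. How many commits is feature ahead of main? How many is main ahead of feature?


Common ancestor: commit #35
feature commits after divergence: 48 - 35 = 13
main commits after divergence: 52 - 35 = 17
feature is 13 commits ahead of main
main is 17 commits ahead of feature

feature ahead: 13, main ahead: 17


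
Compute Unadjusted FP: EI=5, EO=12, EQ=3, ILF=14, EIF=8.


UFP = EI*4 + EO*5 + EQ*4 + ILF*10 + EIF*7
UFP = 5*4 + 12*5 + 3*4 + 14*10 + 8*7
UFP = 20 + 60 + 12 + 140 + 56
UFP = 288

288


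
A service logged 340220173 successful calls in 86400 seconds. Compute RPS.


Formula: throughput = requests / seconds
throughput = 340220173 / 86400
throughput = 3937.73 requests/second

3937.73 requests/second


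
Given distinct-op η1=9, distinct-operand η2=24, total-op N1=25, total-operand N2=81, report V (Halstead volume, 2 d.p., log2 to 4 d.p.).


Formula: V = N * log2(η), where N = N1 + N2 and η = η1 + η2
η = 9 + 24 = 33
N = 25 + 81 = 106
log2(33) ≈ 5.0444
V = 106 * 5.0444 = 534.71

534.71


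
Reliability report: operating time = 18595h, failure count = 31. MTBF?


Formula: MTBF = Total operating time / Number of failures
MTBF = 18595 / 31
MTBF = 599.84 hours

599.84 hours


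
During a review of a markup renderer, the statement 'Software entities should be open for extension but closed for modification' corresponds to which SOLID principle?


This describes the Open/Closed Principle (OCP)

Open/Closed Principle (OCP)


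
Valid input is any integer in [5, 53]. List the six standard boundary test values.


Range: [5, 53]
Boundaries: just below min, min, min+1, max-1, max, just above max
Values: [4, 5, 6, 52, 53, 54]

[4, 5, 6, 52, 53, 54]


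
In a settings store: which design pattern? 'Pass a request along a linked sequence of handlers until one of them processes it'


This matches the Chain of Responsibility pattern

Chain of Responsibility


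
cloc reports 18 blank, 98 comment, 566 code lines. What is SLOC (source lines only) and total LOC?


Total LOC = blank + comment + code
Total LOC = 18 + 98 + 566 = 682
SLOC (source only) = code = 566

Total LOC: 682, SLOC: 566


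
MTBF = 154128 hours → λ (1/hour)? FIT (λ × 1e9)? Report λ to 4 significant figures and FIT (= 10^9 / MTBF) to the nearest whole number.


Formula: λ = 1 / MTBF; FIT = λ × 1e9 = 1e9 / MTBF
λ = 1 / 154128 ≈ 6.488e-06 failures/hour
FIT = 1e9 / 154128 ≈ 6488 failures per 1e9 hours (nearest whole number)

λ = 6.488e-06 /h, FIT = 6488


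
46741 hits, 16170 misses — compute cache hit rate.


Formula: hit rate = hits / (hits + misses) * 100
hit rate = 46741 / (46741 + 16170) * 100
hit rate = 46741 / 62911 * 100
hit rate = 74.3%

74.3%


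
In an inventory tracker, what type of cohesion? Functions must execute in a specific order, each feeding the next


Reasoning: Output of one is input to next
Type: Sequential cohesion

Sequential cohesion


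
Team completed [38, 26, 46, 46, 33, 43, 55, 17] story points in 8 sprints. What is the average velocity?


Formula: Avg velocity = Total points / Number of sprints
Points: [38, 26, 46, 46, 33, 43, 55, 17]
Sum = 38 + 26 + 46 + 46 + 33 + 43 + 55 + 17 = 304
Avg velocity = 304 / 8 = 38.0 points/sprint

38.0 points/sprint


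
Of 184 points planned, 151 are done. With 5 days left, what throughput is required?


Formula: Required rate = Remaining points / Days left
Remaining = 184 - 151 = 33 points
Required rate = 33 / 5 = 6.6 points/day

6.6 points/day


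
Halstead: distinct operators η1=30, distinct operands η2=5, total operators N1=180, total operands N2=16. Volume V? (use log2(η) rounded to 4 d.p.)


Formula: V = N * log2(η), where N = N1 + N2 and η = η1 + η2
η = 30 + 5 = 35
N = 180 + 16 = 196
log2(35) ≈ 5.1293
V = 196 * 5.1293 = 1005.34

1005.34


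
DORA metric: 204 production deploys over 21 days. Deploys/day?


Formula: deployments per day = releases / days
= 204 / 21
= 9.714 deploys/day
(equivalently, 68.0 deploys/week)

9.714 deploys/day


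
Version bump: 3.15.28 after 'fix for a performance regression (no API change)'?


Current: 3.15.28
Change category: 'fix for a performance regression (no API change)' → patch bump
SemVer rule: patch bump → increment PATCH (MAJOR and MINOR unchanged)
New: 3.15.29

3.15.29


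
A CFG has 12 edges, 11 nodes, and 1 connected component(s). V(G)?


Formula: V(G) = E - N + 2P
V(G) = 12 - 11 + 2*1
V(G) = 1 + 2
V(G) = 3

3


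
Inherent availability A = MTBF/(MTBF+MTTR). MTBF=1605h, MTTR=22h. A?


Availability = MTBF / (MTBF + MTTR)
Availability = 1605 / (1605 + 22)
Availability = 1605 / 1627
Availability = 98.6478%

98.6478%


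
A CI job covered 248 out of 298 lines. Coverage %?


Coverage = covered / total * 100
Coverage = 248 / 298 * 100
Coverage = 83.22%

83.22%


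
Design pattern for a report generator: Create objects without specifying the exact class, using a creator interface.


This matches the Factory Method pattern

Factory Method


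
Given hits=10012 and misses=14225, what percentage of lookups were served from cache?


Formula: hit rate = hits / (hits + misses) * 100
hit rate = 10012 / (10012 + 14225) * 100
hit rate = 10012 / 24237 * 100
hit rate = 41.31%

41.31%


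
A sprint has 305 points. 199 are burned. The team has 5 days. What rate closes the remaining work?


Formula: Required rate = Remaining points / Days left
Remaining = 305 - 199 = 106 points
Required rate = 106 / 5 = 21.2 points/day

21.2 points/day


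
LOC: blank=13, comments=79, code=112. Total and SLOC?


Total LOC = blank + comment + code
Total LOC = 13 + 79 + 112 = 204
SLOC (source only) = code = 112

Total LOC: 204, SLOC: 112


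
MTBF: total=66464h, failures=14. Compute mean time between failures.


Formula: MTBF = Total operating time / Number of failures
MTBF = 66464 / 14
MTBF = 4747.43 hours

4747.43 hours


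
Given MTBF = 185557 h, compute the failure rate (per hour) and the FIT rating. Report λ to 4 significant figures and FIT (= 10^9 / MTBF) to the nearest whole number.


Formula: λ = 1 / MTBF; FIT = λ × 1e9 = 1e9 / MTBF
λ = 1 / 185557 ≈ 5.389e-06 failures/hour
FIT = 1e9 / 185557 ≈ 5389 failures per 1e9 hours (nearest whole number)

λ = 5.389e-06 /h, FIT = 5389


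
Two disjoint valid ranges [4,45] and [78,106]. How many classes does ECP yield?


Valid ranges: [4,45] and [78,106]
Class 1: x < 4 — invalid
Class 2: 4 ≤ x ≤ 45 — valid
Class 3: 45 < x < 78 — invalid (gap between ranges)
Class 4: 78 ≤ x ≤ 106 — valid
Class 5: x > 106 — invalid
Total equivalence classes: 5

5 equivalence classes


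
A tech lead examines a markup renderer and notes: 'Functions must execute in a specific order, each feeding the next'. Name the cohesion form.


Reasoning: Output of one is input to next
Type: Sequential cohesion

Sequential cohesion


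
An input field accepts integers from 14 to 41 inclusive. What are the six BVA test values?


Range: [14, 41]
Boundaries: just below min, min, min+1, max-1, max, just above max
Values: [13, 14, 15, 40, 41, 42]

[13, 14, 15, 40, 41, 42]


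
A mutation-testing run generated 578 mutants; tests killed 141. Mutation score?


Mutation score = killed / total * 100
Mutation score = 141 / 578 * 100
Mutation score = 24.39%

24.39%


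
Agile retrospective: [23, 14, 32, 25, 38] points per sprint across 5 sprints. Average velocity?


Formula: Avg velocity = Total points / Number of sprints
Points: [23, 14, 32, 25, 38]
Sum = 23 + 14 + 32 + 25 + 38 = 132
Avg velocity = 132 / 5 = 26.4 points/sprint

26.4 points/sprint


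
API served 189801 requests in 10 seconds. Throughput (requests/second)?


Formula: throughput = requests / seconds
throughput = 189801 / 10
throughput = 18980.1 requests/second

18980.1 requests/second


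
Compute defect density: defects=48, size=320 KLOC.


Defect density = defects / KLOC
Defect density = 48 / 320
Defect density = 0.15 defects/KLOC

0.15 defects/KLOC


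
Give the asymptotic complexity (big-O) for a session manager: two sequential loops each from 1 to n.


Reasoning: sequential dominates: O(n) + O(n) = O(n)
Complexity: O(n)

O(n)


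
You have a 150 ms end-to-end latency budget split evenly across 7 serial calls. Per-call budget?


Formula: per_stage = total_budget / stages
per_stage = 150 / 7
per_stage = 21.43 ms

21.43 ms


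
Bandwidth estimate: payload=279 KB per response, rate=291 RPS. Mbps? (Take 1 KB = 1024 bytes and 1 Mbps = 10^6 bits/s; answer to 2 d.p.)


Formula: Mbps = payload_bytes * RPS * 8 / 1e6
Payload per request = 279 KB = 279 * 1024 = 285696 bytes
Total bytes/sec = 285696 * 291 = 83137536
Total bits/sec = 83137536 * 8 = 665100288
Mbps = 665100288 / 1e6 = 665.1

665.1 Mbps


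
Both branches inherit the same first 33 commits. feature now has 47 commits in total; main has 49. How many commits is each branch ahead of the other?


Common ancestor: commit #33
feature commits after divergence: 47 - 33 = 14
main commits after divergence: 49 - 33 = 16
feature is 14 commits ahead of main
main is 16 commits ahead of feature

feature ahead: 14, main ahead: 16


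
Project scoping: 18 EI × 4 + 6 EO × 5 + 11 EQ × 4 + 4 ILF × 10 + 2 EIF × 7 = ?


UFP = EI*4 + EO*5 + EQ*4 + ILF*10 + EIF*7
UFP = 18*4 + 6*5 + 11*4 + 4*10 + 2*7
UFP = 72 + 30 + 44 + 40 + 14
UFP = 200

200


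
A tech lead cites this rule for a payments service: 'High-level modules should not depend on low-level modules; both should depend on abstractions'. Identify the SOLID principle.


This describes the Dependency Inversion Principle (DIP)

Dependency Inversion Principle (DIP)


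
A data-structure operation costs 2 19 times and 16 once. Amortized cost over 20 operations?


Formula: Amortized cost = Total cost / Operations
Total cost = (19 * 2) + (1 * 16)
Total cost = 38 + 16 = 54
Amortized = 54 / 20 = 2.7

2.7
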